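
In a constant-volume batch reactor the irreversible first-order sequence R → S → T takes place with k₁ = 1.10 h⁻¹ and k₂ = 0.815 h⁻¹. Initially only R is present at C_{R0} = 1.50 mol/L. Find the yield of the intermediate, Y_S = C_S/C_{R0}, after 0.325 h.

Solving the coupled first-order balances gives C_S(t) = [k₁/(k₂−k₁)]·C_{R0}·(e^(−k₁t) − e^(−k₂t)).
e^(−k₁t) = e^(−1.10×0.325) = e^(−0.3575) = 0.6994; e^(−k₂t) = e^(−0.2649) = 0.7673.
C_S = 1.10×1.50/(0.815−1.10) × (0.6994−0.7673) = (-5.789)×(-0.06788) = 0.3930 mol/L.
Y_S = C_S/C_{R0} = 0.3930/1.50 = 0.262.

0.262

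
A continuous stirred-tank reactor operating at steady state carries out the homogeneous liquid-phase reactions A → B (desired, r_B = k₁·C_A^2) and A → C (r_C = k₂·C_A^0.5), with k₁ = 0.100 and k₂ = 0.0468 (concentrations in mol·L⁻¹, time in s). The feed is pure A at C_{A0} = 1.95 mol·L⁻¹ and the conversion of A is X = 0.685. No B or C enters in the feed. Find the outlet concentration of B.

Exit C_A = C_{A0}(1−X) = 1.95×0.315 = 0.6142 mol·L⁻¹.
A CSTR operates uniformly at the exit composition, giving r_B = 0.03773 and r_C = 0.03668 (each k·C_A^n at C_A = 0.6142).
Fraction of consumed A going to B: r_B/(r_B+r_C) = 0.5071.
C_B = 0.5071·C_{A0}·X = 0.5071×1.95×0.685 = 0.677 mol·L⁻¹.

0.677 mol·L⁻¹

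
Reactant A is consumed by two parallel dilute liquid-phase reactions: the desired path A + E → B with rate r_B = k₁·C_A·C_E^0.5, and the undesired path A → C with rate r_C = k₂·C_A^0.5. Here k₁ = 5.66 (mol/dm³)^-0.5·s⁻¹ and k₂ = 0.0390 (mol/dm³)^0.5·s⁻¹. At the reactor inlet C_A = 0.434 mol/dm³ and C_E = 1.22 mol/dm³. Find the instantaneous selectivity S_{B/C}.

106

S_{B/C} = r_B/r_C = (k₁·C_A·C_E^0.5)/(k₂·C_A^0.5) = (k₁/k₂)·C_A^0.5·C_E^0.5.
= (5.66×0.4340×1.220^0.5) / (0.0390×0.4340^0.5) = 2.713/0.02569 = 106.
Since the desired path is higher order in A, keeping C_A high (PFR or concentrated feed) favours B.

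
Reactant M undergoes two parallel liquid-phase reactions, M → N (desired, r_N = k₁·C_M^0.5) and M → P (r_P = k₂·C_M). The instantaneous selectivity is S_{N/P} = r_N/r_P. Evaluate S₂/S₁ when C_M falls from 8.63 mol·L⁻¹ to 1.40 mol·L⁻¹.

S_{N/P} = (k₁/k₂)·C_M^-0.5, so S₂/S₁ = (C_{M,2}/C_{M,1})^-0.5.
= (1.40/8.63)^(-0.5) = (0.1622)^(-0.5) = 2.48.
Selectivity toward N rises as C_M falls — low-concentration operation is favoured.

2.48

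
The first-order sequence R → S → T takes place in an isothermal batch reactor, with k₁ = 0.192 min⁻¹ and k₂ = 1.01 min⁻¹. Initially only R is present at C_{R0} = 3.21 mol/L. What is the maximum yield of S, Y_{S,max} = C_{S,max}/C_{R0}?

Evaluating C_S at t_opt = ln(k₂/k₁)/(k₂−k₁) gives C_{S,max}/C_{R0} = (k₁/k₂)^[k₂/(k₂−k₁)].
= (0.192/1.01)^(1.01/(1.01−0.192)) = (0.1901)^(1.235) = 0.1287.

0.129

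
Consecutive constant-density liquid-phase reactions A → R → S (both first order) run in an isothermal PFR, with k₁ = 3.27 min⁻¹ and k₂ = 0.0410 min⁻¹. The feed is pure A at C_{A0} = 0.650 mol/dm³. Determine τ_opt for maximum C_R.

1.36 min

Setting dC_R/dτ = 0 gives τ_opt = ln(k₂/k₁)/(k₂−k₁).
= ln(0.0410/3.27)/(0.0410−3.27) = ln(0.01254)/-3.229 = -4.379/-3.229 = 1.36 min.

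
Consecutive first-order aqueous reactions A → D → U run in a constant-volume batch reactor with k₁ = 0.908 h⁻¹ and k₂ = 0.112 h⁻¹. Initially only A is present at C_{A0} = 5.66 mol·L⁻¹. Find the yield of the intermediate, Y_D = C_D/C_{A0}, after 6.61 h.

0.541

For first-order series with pure A initially, C_D(t) = k₁C_{A0}/(k₂−k₁)·(e^(−k₁t) − e^(−k₂t)).
e^(−k₁t) = e^(−0.908×6.61) = e^(−6.002) = 0.002474; e^(−k₂t) = e^(−0.7403) = 0.4770.
C_D = 0.908×5.66/(0.112−0.908) × (0.002474−0.4770) = (-6.456)×(-0.4745) = 3.063 mol·L⁻¹.
Y_D = C_D/C_{A0} = 3.063/5.66 = 0.541.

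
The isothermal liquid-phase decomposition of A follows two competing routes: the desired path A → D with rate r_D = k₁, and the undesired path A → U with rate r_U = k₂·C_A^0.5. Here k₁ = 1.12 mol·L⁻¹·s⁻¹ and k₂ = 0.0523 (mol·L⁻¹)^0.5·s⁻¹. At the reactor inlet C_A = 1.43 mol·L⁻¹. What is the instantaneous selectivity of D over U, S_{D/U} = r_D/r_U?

S_{D/U} = r_D/r_U = (k₁)/(k₂·C_A^0.5) = (k₁/k₂)·C_A^-0.5.
= (1.12) / (0.0523×1.430^0.5) = 1.120/0.06254 = 17.9.
The undesired path is higher order in A, so low C_A (CSTR or dilute feed) favours D.

17.9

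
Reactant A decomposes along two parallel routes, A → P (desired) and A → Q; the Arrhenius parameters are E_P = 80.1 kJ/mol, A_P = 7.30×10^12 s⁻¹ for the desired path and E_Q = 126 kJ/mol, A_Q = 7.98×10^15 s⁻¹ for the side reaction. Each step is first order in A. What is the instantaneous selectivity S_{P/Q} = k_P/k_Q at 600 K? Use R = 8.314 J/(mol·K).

With equal orders, S_{P/Q} = k_P/k_Q = (A_P/A_Q)·exp[(E_Q−E_P)/(RT)].
(E_Q−E_P)/(RT) = (126−80.1)×10³/(8.314×600) = 45900/4988 = 9.201.
k_P/k_Q = (7.30×10^12/7.98×10^15)·exp(9.201) = 9.148×10^-4 × 9910 = 9.07.

9.07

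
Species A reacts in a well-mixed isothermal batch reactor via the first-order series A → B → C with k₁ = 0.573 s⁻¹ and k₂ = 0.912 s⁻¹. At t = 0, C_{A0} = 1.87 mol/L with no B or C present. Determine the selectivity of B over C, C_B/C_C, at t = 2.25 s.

Solving the coupled first-order balances gives C_B(t) = [k₁/(k₂−k₁)]·C_{A0}·(e^(−k₁t) − e^(−k₂t)).
e^(−k₁t) = e^(−0.573×2.25) = e^(−1.289) = 0.2755; e^(−k₂t) = e^(−2.052) = 0.1285.
C_B = 0.573×1.87/(0.912−0.573) × (0.2755−0.1285) = 3.161×0.1470 = 0.4646 mol/L.
C_A = C_{A0}e^(−k₁t) = 0.5151 mol/L, so C_C = C_{A0}−C_A−C_B = 0.8902 mol/L; C_B/C_C = 0.522.

0.522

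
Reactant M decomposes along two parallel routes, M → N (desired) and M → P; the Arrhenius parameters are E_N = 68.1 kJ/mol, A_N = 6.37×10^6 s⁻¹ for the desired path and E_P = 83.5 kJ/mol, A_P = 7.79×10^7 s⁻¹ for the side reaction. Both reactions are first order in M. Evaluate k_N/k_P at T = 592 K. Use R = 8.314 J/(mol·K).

1.87

k_N/k_P = (A_N/A_P)·exp[−(E_N−E_P)/(RT)] = (A_N/A_P)·exp[(E_P−E_N)/(RT)].
(E_P−E_N)/(RT) = (83.5−68.1)×10³/(8.314×592) = 15400/4922 = 3.129.
k_N/k_P = (6.37×10^6/7.79×10^7)·exp(3.129) = 0.08177 × 22.85 = 1.87.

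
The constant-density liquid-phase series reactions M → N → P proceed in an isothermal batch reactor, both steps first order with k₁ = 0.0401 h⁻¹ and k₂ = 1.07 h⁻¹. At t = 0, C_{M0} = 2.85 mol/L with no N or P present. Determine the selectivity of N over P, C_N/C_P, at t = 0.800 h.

2.03

The intermediate concentration in a first-order A→B→C sequence is C_N = k₁C_{M0}(e^(−k₁t) − e^(−k₂t))/(k₂−k₁).
e^(−k₁t) = e^(−0.0401×0.800) = e^(−0.03208) = 0.9684; e^(−k₂t) = e^(−0.8560) = 0.4249.
C_N = 0.0401×2.85/(1.07−0.0401) × (0.9684−0.4249) = 0.1110×0.5436 = 0.06032 mol/L.
C_M = C_{M0}e^(−k₁t) = 2.760 mol/L, so C_P = C_{M0}−C_M−C_N = 0.02966 mol/L; C_N/C_P = 2.03.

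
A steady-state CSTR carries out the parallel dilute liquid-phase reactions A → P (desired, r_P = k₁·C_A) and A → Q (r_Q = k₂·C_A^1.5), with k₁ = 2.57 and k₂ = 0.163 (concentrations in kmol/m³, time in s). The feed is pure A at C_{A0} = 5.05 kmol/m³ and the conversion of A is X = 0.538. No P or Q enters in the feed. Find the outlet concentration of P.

Exit C_A = C_{A0}(1−X) = 5.05×0.462 = 2.333 kmol/m³.
Rates in a CSTR are evaluated at the outlet concentration: r_P = 2.57×2.333 = 5.996, r_Q = 0.163×2.333^1.5 = 0.5809.
Fraction of consumed A going to P: r_P/(r_P+r_Q) = 0.9117.
C_P = 0.9117·C_{A0}·X = 0.9117×5.05×0.538 = 2.48 kmol/m³.

2.48 kmol/m³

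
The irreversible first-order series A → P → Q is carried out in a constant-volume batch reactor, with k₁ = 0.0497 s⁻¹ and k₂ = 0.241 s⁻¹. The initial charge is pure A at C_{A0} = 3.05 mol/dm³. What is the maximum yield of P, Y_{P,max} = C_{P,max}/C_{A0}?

Evaluating C_P at t_opt = ln(k₂/k₁)/(k₂−k₁) gives C_{P,max}/C_{A0} = (k₁/k₂)^[k₂/(k₂−k₁)].
= (0.0497/0.241)^(0.241/(0.241−0.0497)) = (0.2062)^(1.260) = 0.1368.

0.137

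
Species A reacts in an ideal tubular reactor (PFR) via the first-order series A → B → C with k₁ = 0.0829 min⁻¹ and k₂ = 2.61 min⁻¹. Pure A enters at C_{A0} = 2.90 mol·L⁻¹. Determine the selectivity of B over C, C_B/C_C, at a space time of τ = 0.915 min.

Solving the coupled first-order balances gives C_B(τ) = [k₁/(k₂−k₁)]·C_{A0}·(e^(−k₁τ) − e^(−k₂τ)).
e^(−k₁τ) = e^(−0.0829×0.915) = e^(−0.07585) = 0.9270; e^(−k₂τ) = e^(−2.388) = 0.09180.
C_B = 0.0829×2.90/(2.61−0.0829) × (0.9270−0.09180) = 0.09513×0.8352 = 0.07945 mol·L⁻¹.
C_A = C_{A0}e^(−k₁τ) = 2.688 mol·L⁻¹, so C_C = C_{A0}−C_A−C_B = 0.1324 mol·L⁻¹; C_B/C_C = 0.600.

0.600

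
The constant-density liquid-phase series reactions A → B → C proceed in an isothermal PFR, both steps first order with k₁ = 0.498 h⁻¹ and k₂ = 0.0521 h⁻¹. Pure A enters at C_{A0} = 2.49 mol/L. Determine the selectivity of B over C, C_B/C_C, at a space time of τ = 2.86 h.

10.5

Solving the coupled first-order balances gives C_B(τ) = [k₁/(k₂−k₁)]·C_{A0}·(e^(−k₁τ) − e^(−k₂τ)).
e^(−k₁τ) = e^(−0.498×2.86) = e^(−1.424) = 0.2407; e^(−k₂τ) = e^(−0.1490) = 0.8616.
C_B = 0.498×2.49/(0.0521−0.498) × (0.2407−0.8616) = (-2.781)×(-0.6209) = 1.727 mol/L.
C_A = C_{A0}e^(−k₁τ) = 0.5993 mol/L, so C_C = C_{A0}−C_A−C_B = 0.1641 mol/L; C_B/C_C = 10.5.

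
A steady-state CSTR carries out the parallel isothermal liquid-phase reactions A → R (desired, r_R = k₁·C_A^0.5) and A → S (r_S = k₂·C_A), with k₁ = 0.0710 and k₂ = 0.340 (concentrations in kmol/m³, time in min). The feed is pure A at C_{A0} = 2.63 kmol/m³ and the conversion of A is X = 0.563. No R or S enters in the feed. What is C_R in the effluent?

0.241 kmol/m³

Exit C_A = C_{A0}(1−X) = 2.63×0.437 = 1.149 kmol/m³.
In a CSTR the entire volume is at exit conditions, so r_R = 0.0710×1.149^0.5 = 0.07612 and r_S = 0.340×1.149 = 0.3908.
Fraction of consumed A going to R: r_R/(r_R+r_S) = 0.1630.
C_R = 0.1630·C_{A0}·X = 0.1630×2.63×0.563 = 0.241 kmol/m³.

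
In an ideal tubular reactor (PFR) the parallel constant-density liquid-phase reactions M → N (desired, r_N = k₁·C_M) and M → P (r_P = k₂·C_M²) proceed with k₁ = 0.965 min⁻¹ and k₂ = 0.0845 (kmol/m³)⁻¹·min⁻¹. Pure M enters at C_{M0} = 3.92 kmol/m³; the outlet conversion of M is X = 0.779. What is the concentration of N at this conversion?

C_M = C_{M0}(1−X) = 0.8663 kmol/m³.
Along a PFR/batch, dC_N/dC_M = −r_N/(r_N+r_P) = −k₁/(k₁+k₂·C_M).
Integrating from C_{M0} to C_M: C_N = (0.965/0.0845)·ln[(0.965+0.0845·3.92)/(0.965+0.0845·0.866)] = 11.42·ln(1.296/1.038) = 2.535 kmol/m³.

2.53 kmol/m³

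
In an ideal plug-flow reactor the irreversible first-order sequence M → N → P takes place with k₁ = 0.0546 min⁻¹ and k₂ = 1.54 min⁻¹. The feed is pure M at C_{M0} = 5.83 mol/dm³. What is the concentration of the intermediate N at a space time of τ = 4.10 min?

For first-order series with pure M initially, C_N(τ) = k₁C_{M0}/(k₂−k₁)·(e^(−k₁τ) − e^(−k₂τ)).
e^(−k₁τ) = e^(−0.0546×4.10) = e^(−0.2239) = 0.7994; e^(−k₂τ) = e^(−6.314) = 0.001811.
C_N = 0.0546×5.83/(1.54−0.0546) × (0.7994−0.001811) = 0.2143×0.7976 = 0.1709 mol/dm³.

0.171 mol/dm³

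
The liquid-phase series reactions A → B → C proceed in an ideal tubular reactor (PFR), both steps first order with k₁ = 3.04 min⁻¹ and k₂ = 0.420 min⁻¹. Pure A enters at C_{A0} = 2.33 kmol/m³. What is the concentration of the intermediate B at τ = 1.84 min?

The intermediate concentration in a first-order A→B→C sequence is C_B = k₁C_{A0}(e^(−k₁τ) − e^(−k₂τ))/(k₂−k₁).
e^(−k₁τ) = e^(−3.04×1.84) = e^(−5.594) = 0.003722; e^(−k₂τ) = e^(−0.7728) = 0.4617.
C_B = 3.04×2.33/(0.420−3.04) × (0.003722−0.4617) = (-2.704)×(-0.4580) = 1.238 kmol/m³.

1.24 kmol/m³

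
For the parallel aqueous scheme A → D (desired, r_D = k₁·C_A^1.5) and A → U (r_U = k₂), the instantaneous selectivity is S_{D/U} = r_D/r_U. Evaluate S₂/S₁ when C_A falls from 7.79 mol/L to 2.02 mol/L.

0.132

S_{D/U} = (k₁/k₂)·C_A^1.5, so S₂/S₁ = (C_{A,2}/C_{A,1})^1.5.
= (2.02/7.79)^1.5 = (0.2593)^1.5 = 0.132.
Selectivity toward D falls as C_A falls — high-concentration operation is favoured.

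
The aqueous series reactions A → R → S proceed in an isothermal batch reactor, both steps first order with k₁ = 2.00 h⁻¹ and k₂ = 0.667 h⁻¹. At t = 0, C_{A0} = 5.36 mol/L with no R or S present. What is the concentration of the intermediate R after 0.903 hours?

3.08 mol/L

The intermediate concentration in a first-order A→B→C sequence is C_R = k₁C_{A0}(e^(−k₁t) − e^(−k₂t))/(k₂−k₁).
e^(−k₁t) = e^(−2.00×0.903) = e^(−1.806) = 0.1643; e^(−k₂t) = e^(−0.6023) = 0.5476.
C_R = 2.00×5.36/(0.667−2.00) × (0.1643−0.5476) = (-8.042)×(-0.3832) = 3.082 mol/L.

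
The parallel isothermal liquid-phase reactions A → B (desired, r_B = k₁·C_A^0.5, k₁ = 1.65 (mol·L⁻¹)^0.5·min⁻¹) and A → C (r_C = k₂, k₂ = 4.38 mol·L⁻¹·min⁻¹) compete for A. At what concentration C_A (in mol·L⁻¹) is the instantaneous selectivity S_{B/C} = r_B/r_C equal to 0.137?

0.132 mol·L⁻¹

S_{B/C} = (k₁/k₂)·C_A^0.5 ⇒ C_A = (S·k₂/k₁)^(2).
= (0.137×4.38/1.65)^(2) = (0.3637)^(2) = 0.132 mol·L⁻¹.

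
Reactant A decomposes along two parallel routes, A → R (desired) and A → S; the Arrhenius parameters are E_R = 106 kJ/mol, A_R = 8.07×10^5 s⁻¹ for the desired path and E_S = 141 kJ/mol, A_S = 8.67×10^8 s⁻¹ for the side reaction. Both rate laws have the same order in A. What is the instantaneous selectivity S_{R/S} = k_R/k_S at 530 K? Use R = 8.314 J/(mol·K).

Since both paths have the same order in A, the concentration cancels and S_{R/S} = k_R/k_S = (A_R/A_S)·exp[(E_S−E_R)/(RT)].
(E_S−E_R)/(RT) = (141−106)×10³/(8.314×530) = 35000/4406 = 7.943.
k_R/k_S = (8.07×10^5/8.67×10^8)·exp(7.943) = 9.308×10^-4 × 2816 = 2.62.
Since E_R < E_S, lowering the temperature improves selectivity toward R.

2.62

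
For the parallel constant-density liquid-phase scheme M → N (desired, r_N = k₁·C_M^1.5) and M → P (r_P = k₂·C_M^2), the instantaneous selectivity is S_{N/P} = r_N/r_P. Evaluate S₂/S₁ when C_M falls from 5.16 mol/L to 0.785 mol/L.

2.56

S_{N/P} = (k₁/k₂)·C_M^-0.5, so S₂/S₁ = (C_{M,2}/C_{M,1})^-0.5.
= (0.785/5.16)^(-0.5) = (0.1521)^(-0.5) = 2.56.
Selectivity toward N rises as C_M falls — low-concentration operation is favoured.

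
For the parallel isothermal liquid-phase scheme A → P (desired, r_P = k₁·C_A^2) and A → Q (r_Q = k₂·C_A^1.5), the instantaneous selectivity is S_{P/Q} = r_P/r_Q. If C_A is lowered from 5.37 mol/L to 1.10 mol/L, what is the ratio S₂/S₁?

S_{P/Q} = (k₁/k₂)·C_A^0.5, so S₂/S₁ = (C_{A,2}/C_{A,1})^0.5.
= (1.10/5.37)^0.5 = (0.2048)^0.5 = 0.453.
Selectivity toward P falls as C_A falls — high-concentration operation is favoured.

0.453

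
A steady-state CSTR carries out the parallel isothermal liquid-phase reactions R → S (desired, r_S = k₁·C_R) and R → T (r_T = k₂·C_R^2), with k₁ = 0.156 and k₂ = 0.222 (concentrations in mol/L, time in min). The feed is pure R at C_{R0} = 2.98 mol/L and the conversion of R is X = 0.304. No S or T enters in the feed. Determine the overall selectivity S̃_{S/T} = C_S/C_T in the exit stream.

0.339

Exit C_R = C_{R0}(1−X) = 2.98×0.696 = 2.074 mol/L.
A CSTR operates uniformly at the exit composition, giving r_S = 0.3236 and r_T = 0.9550 (each k·C_R^n at C_R = 2.074).
Overall selectivity = C_S/C_T = r_Sτ/(r_Tτ) = r_S/r_T = 0.339.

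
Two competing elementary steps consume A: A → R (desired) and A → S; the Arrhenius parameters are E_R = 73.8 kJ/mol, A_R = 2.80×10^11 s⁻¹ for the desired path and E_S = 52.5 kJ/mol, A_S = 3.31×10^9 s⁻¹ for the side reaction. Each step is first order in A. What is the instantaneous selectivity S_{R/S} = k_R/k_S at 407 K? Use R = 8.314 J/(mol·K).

0.156

Since both paths have the same order in A, the concentration cancels and S_{R/S} = k_R/k_S = (A_R/A_S)·exp[(E_S−E_R)/(RT)].
(E_S−E_R)/(RT) = (52.5−73.8)×10³/(8.314×407) = -21300/3384 = -6.295.
k_R/k_S = (2.80×10^11/3.31×10^9)·exp(-6.295) = 84.59 × 0.001846 = 0.156.
Since E_R > E_S, raising the temperature improves selectivity toward R.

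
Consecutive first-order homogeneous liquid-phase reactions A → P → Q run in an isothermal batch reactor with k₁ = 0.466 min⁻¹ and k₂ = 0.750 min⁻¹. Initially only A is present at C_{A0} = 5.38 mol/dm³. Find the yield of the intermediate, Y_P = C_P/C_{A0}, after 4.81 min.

0.130

The intermediate concentration in a first-order A→B→C sequence is C_P = k₁C_{A0}(e^(−k₁t) − e^(−k₂t))/(k₂−k₁).
e^(−k₁t) = e^(−0.466×4.81) = e^(−2.241) = 0.1063; e^(−k₂t) = e^(−3.607) = 0.02712.
C_P = 0.466×5.38/(0.750−0.466) × (0.1063−0.02712) = 8.828×0.07918 = 0.6990 mol/dm³.
Y_P = C_P/C_{A0} = 0.6990/5.38 = 0.130.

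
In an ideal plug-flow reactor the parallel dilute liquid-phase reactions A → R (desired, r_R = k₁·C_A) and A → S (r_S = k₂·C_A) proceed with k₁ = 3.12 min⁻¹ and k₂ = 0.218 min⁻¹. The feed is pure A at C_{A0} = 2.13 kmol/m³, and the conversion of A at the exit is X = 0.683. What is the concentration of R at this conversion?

1.36 kmol/m³

C_A = C_{A0}(1−X) = 0.6752 kmol/m³.
Both paths are first order in A, so the instantaneous fraction to R is constant: dC_R/d(−C_A) = k₁/(k₁+k₂) = 0.9347.
C_R = 0.9347·(C_{A0}−C_A) = 0.9347×1.455 = 1.36 kmol/m³.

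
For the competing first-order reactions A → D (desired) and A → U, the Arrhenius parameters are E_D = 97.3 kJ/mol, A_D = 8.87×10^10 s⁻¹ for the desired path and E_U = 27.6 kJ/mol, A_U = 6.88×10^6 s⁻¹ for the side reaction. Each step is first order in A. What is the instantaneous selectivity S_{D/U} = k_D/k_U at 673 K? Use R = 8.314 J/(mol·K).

k_D/k_U = (A_D/A_U)·exp[−(E_D−E_U)/(RT)] = (A_D/A_U)·exp[(E_U−E_D)/(RT)].
(E_U−E_D)/(RT) = (27.6−97.3)×10³/(8.314×673) = -69700/5595 = -12.46.
k_D/k_U = (8.87×10^10/6.88×10^6)·exp(-12.46) = 12892 × 3.891×10^-6 = 0.0502.

0.0502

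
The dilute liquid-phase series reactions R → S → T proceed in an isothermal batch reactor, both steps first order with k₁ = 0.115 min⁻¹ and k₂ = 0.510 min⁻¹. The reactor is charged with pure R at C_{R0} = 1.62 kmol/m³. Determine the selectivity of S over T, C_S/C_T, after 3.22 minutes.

For first-order series with pure R initially, C_S(t) = k₁C_{R0}/(k₂−k₁)·(e^(−k₁t) − e^(−k₂t)).
e^(−k₁t) = e^(−0.115×3.22) = e^(−0.3703) = 0.6905; e^(−k₂t) = e^(−1.642) = 0.1936.
C_S = 0.115×1.62/(0.510−0.115) × (0.6905−0.1936) = 0.4716×0.4970 = 0.2344 kmol/m³.
C_R = C_{R0}e^(−k₁t) = 1.119 kmol/m³, so C_T = C_{R0}−C_R−C_S = 0.2670 kmol/m³; C_S/C_T = 0.878.

0.878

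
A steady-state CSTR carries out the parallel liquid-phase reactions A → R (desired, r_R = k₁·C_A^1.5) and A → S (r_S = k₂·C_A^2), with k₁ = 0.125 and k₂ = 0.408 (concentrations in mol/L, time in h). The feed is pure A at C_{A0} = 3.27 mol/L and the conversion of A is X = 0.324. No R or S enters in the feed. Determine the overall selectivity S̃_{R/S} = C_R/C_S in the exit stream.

Exit C_A = C_{A0}(1−X) = 3.27×0.676 = 2.211 mol/L.
Rates in a CSTR are evaluated at the outlet concentration: r_R = 0.125×2.211^1.5 = 0.4108, r_S = 0.408×2.211^2 = 1.994.
Overall selectivity = C_R/C_S = r_Rτ/(r_Sτ) = r_R/r_S = 0.206.

0.206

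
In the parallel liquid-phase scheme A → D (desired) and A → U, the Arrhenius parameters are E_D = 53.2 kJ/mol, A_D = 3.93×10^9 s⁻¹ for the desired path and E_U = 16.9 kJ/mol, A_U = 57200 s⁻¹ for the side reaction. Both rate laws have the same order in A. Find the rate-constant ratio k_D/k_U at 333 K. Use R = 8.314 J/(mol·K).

0.139

Since both paths have the same order in A, the concentration cancels and S_{D/U} = k_D/k_U = (A_D/A_U)·exp[(E_U−E_D)/(RT)].
(E_U−E_D)/(RT) = (16.9−53.2)×10³/(8.314×333) = -36300/2769 = -13.11.
k_D/k_U = (3.93×10^9/57200)·exp(-13.11) = 68706 × 2.022×10^-6 = 0.139.
Since E_D > E_U, raising the temperature improves selectivity toward D.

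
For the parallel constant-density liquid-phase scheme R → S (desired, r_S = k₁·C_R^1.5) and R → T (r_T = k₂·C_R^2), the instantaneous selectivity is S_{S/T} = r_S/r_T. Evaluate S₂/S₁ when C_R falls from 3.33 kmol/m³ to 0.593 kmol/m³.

S_{S/T} = (k₁/k₂)·C_R^-0.5, so S₂/S₁ = (C_{R,2}/C_{R,1})^-0.5.
= (0.593/3.33)^(-0.5) = (0.1781)^(-0.5) = 2.37.
Selectivity toward S rises as C_R falls — low-concentration operation is favoured.

2.37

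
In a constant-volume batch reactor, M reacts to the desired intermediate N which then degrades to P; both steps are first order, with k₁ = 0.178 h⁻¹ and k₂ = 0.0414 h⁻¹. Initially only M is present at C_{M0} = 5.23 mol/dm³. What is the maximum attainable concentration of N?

3.36 mol/dm³

Evaluating C_N at t_opt = ln(k₂/k₁)/(k₂−k₁) gives C_{N,max}/C_{M0} = (k₁/k₂)^[k₂/(k₂−k₁)].
= (0.178/0.0414)^(0.0414/(0.0414−0.178)) = (4.300)^(-0.3031) = 0.6427.
C_{N,max} = 0.6427×5.23 = 3.36 mol/dm³.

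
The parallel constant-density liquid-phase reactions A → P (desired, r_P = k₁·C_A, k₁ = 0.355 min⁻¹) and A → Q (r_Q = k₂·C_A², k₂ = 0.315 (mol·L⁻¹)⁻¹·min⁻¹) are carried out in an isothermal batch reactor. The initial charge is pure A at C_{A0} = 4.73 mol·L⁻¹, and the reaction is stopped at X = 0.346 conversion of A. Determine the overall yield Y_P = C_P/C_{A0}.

C_A = C_{A0}(1−X) = 3.093 mol·L⁻¹.
Along a PFR/batch, dC_P/dC_A = −r_P/(r_P+r_Q) = −k₁/(k₁+k₂·C_A).
Integrating from C_{A0} to C_A: C_P = (0.355/0.315)·ln[(0.355+0.315·4.73)/(0.355+0.315·3.09)] = 1.127·ln(1.845/1.329) = 0.3693 mol·L⁻¹.
Y_P = C_P/C_{A0} = 0.3693/4.73 = 0.0781.

0.0781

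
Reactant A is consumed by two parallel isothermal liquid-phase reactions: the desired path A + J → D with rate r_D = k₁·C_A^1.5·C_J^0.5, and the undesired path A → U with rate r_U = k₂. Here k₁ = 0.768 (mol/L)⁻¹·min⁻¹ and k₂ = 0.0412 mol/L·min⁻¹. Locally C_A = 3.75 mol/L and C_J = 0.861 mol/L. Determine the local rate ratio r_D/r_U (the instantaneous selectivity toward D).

126

S_{D/U} = r_D/r_U = (k₁·C_A^1.5·C_J^0.5)/(k₂) = (k₁/k₂)·C_A^1.5·C_J^0.5.
= (0.768×3.750^1.5×0.8610^0.5) / (0.0412) = 5.175/0.04120 = 126.
Since the desired path is higher order in A, keeping C_A high (PFR or concentrated feed) favours D.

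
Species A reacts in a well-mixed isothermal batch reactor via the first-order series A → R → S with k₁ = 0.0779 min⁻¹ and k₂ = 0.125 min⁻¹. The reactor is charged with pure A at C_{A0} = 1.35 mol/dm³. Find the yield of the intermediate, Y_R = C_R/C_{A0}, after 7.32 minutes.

The intermediate concentration in a first-order A→B→C sequence is C_R = k₁C_{A0}(e^(−k₁t) − e^(−k₂t))/(k₂−k₁).
e^(−k₁t) = e^(−0.0779×7.32) = e^(−0.5702) = 0.5654; e^(−k₂t) = e^(−0.9150) = 0.4005.
C_R = 0.0779×1.35/(0.125−0.0779) × (0.5654−0.4005) = 2.233×0.1649 = 0.3681 mol/dm³.
Y_R = C_R/C_{A0} = 0.3681/1.35 = 0.273.

0.273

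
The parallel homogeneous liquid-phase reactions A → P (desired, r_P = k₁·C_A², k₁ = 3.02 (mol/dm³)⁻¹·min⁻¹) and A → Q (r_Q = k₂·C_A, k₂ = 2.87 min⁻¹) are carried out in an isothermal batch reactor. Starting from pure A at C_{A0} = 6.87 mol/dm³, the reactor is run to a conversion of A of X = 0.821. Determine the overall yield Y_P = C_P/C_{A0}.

0.644

C_A = C_{A0}(1−X) = 1.230 mol/dm³.
Along a PFR/batch, dC_Q/dC_A = −r_Q/(r_P+r_Q) = −k₂/(k₂+k₁·C_A).
Integrating from C_{A0} to C_A: C_Q = (2.87/3.02)·ln[(2.87+3.02·6.87)/(2.87+3.02·1.23)] = 0.9503·ln(23.62/6.584) = 1.214 mol/dm³.
Then C_P = (C_{A0}−C_A) − C_Q = 5.640 − 1.214 = 4.426 mol/dm³.
Y_P = C_P/C_{A0} = 4.426/6.87 = 0.644.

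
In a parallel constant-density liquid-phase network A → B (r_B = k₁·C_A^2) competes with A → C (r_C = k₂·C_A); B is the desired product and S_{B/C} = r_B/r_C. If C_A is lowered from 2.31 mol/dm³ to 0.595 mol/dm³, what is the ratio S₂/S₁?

0.258

S_{B/C} = (k₁/k₂)·C_A, so S₂/S₁ = (C_{A,2}/C_{A,1}).
= 0.595/2.31 = 0.258.
Selectivity toward B falls as C_A falls — high-concentration operation is favoured.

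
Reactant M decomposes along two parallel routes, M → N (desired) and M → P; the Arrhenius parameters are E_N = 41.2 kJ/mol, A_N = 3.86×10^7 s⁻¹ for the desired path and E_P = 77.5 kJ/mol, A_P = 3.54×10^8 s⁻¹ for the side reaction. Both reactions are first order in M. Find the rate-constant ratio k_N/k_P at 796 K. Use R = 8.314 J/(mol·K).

k_N/k_P = (A_N/A_P)·exp[−(E_N−E_P)/(RT)] = (A_N/A_P)·exp[(E_P−E_N)/(RT)].
(E_P−E_N)/(RT) = (77.5−41.2)×10³/(8.314×796) = 36300/6618 = 5.485.
k_N/k_P = (3.86×10^7/3.54×10^8)·exp(5.485) = 0.1090 × 241.1 = 26.3.

26.3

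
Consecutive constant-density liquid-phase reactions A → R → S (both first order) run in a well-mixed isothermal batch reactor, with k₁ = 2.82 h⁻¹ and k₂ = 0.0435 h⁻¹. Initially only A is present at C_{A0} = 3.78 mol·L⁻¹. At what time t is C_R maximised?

1.50 h

The intermediate peaks when r₁ = r₂, i.e. k₁e^(−k₁t) = k₂e^(−k₂t), giving t_opt = ln(k₂/k₁)/(k₂−k₁).
= ln(0.0435/2.82)/(0.0435−2.82) = ln(0.01543)/-2.776 = -4.172/-2.776 = 1.50 h.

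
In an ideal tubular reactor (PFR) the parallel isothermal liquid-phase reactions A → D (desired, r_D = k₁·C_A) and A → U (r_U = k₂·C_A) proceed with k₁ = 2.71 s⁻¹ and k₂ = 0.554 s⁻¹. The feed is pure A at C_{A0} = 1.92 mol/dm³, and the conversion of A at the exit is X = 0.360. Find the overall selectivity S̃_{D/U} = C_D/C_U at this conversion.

C_A = C_{A0}(1−X) = 1.229 mol/dm³.
Both paths are first order in A, so the instantaneous fraction to D is constant: dC_D/d(−C_A) = k₁/(k₁+k₂) = 0.8303.
C_D = 0.8303·(C_{A0}−C_A) = 0.8303×0.6912 = 0.574 mol/dm³.
C_U = (C_{A0}−C_A)−C_D = 0.1173 mol/dm³; S̃_{D/U} = 0.5739/0.1173 = 4.89.

4.89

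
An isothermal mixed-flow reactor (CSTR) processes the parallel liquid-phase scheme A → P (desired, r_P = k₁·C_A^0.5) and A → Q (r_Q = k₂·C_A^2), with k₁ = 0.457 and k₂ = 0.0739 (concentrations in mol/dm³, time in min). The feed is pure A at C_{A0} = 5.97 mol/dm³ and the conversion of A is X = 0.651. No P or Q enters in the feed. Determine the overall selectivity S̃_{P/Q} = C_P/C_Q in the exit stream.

Exit C_A = C_{A0}(1−X) = 5.97×0.349 = 2.084 mol/dm³.
A CSTR operates uniformly at the exit composition, giving r_P = 0.6597 and r_Q = 0.3208 (each k·C_A^n at C_A = 2.084).
Overall selectivity = C_P/C_Q = r_Pτ/(r_Qτ) = r_P/r_Q = 2.06.

2.06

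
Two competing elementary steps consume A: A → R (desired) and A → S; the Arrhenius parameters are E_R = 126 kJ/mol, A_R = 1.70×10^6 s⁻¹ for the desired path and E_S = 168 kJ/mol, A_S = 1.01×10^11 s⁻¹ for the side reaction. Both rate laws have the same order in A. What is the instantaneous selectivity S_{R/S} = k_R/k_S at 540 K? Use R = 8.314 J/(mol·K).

0.195

With equal orders, S_{R/S} = k_R/k_S = (A_R/A_S)·exp[(E_S−E_R)/(RT)].
(E_S−E_R)/(RT) = (168−126)×10³/(8.314×540) = 42000/4490 = 9.355.
k_R/k_S = (1.70×10^6/1.01×10^11)·exp(9.355) = 1.683×10^-5 × 11557 = 0.195.
Since E_R < E_S, lowering the temperature improves selectivity toward R.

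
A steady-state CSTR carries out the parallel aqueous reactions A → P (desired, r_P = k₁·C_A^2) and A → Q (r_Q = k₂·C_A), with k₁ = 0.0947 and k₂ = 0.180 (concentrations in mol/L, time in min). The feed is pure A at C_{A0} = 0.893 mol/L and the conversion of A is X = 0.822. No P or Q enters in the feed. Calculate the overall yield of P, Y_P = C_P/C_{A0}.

Exit C_A = C_{A0}(1−X) = 0.893×0.178 = 0.1590 mol/L.
A CSTR operates uniformly at the exit composition, giving r_P = 0.002393 and r_Q = 0.02861 (each k·C_A^n at C_A = 0.1590).
Fraction of consumed A going to P: r_P/(r_P+r_Q) = 0.07717.
C_P = 0.07717·C_{A0}·X = 0.07717×0.893×0.822 = 0.0566 mol/L; Y_P = C_P/C_{A0} = 0.0634.

0.0634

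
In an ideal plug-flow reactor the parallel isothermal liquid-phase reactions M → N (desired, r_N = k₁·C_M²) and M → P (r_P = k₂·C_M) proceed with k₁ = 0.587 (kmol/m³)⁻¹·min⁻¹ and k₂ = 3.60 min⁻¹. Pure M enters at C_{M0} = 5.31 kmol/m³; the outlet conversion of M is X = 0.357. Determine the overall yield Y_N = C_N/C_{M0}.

C_M = C_{M0}(1−X) = 3.414 kmol/m³.
Along a PFR/batch, dC_P/dC_M = −r_P/(r_N+r_P) = −k₂/(k₂+k₁·C_M).
Integrating from C_{M0} to C_M: C_P = (3.60/0.587)·ln[(3.60+0.587·5.31)/(3.60+0.587·3.41)] = 6.133·ln(6.717/5.604) = 1.111 kmol/m³.
Then C_N = (C_{M0}−C_M) − C_P = 1.896 − 1.111 = 0.7849 kmol/m³.
Y_N = C_N/C_{M0} = 0.7849/5.31 = 0.148.

0.148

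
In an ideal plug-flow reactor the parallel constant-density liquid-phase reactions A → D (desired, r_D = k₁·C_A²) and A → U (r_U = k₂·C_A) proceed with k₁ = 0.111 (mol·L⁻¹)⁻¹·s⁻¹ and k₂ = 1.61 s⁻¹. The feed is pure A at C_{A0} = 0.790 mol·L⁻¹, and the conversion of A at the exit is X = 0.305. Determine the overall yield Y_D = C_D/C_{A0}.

C_A = C_{A0}(1−X) = 0.5491 mol·L⁻¹.
Along a PFR/batch, dC_U/dC_A = −r_U/(r_D+r_U) = −k₂/(k₂+k₁·C_A).
Integrating from C_{A0} to C_A: C_U = (1.61/0.111)·ln[(1.61+0.111·0.790)/(1.61+0.111·0.549)] = 14.50·ln(1.698/1.671) = 0.2303 mol·L⁻¹.
Then C_D = (C_{A0}−C_A) − C_U = 0.2409 − 0.2303 = 0.01063 mol·L⁻¹.
Y_D = C_D/C_{A0} = 0.01063/0.790 = 0.0135.

0.0135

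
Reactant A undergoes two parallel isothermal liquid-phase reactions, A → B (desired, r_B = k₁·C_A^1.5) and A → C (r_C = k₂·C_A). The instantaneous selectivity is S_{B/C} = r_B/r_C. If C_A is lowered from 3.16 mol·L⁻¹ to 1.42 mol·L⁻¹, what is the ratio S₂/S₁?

0.670

S_{B/C} = (k₁/k₂)·C_A^0.5, so S₂/S₁ = (C_{A,2}/C_{A,1})^0.5.
= (1.42/3.16)^0.5 = (0.4494)^0.5 = 0.670.
Selectivity toward B falls as C_A falls — high-concentration operation is favoured.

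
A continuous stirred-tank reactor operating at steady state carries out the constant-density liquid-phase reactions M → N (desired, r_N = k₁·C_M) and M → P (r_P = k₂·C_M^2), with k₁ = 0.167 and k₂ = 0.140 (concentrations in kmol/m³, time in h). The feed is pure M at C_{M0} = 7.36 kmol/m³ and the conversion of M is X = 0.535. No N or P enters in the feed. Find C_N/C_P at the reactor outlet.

Exit C_M = C_{M0}(1−X) = 7.36×0.465 = 3.422 kmol/m³.
A CSTR operates uniformly at the exit composition, giving r_N = 0.5715 and r_P = 1.640 (each k·C_M^n at C_M = 3.422).
Overall selectivity = C_N/C_P = r_Nτ/(r_Pτ) = r_N/r_P = 0.349.

0.349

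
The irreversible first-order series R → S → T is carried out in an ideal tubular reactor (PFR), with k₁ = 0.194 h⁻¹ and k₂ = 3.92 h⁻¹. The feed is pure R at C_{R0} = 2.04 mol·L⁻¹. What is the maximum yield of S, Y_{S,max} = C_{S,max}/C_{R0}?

0.0423

For a first-order series the maximum intermediate yield is C_{S,max}/C_{R0} = (k₁/k₂)^[k₂/(k₂−k₁)].
= (0.194/3.92)^(3.92/(3.92−0.194)) = (0.04949)^(1.052) = 0.04232.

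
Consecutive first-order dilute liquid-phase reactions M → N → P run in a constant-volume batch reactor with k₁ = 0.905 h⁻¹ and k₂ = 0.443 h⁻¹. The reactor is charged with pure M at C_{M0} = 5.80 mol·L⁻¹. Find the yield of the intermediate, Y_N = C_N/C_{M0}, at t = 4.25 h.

Solving the coupled first-order balances gives C_N(t) = [k₁/(k₂−k₁)]·C_{M0}·(e^(−k₁t) − e^(−k₂t)).
e^(−k₁t) = e^(−0.905×4.25) = e^(−3.846) = 0.02136; e^(−k₂t) = e^(−1.883) = 0.1522.
C_N = 0.905×5.80/(0.443−0.905) × (0.02136−0.1522) = (-11.36)×(-0.1308) = 1.486 mol·L⁻¹.
Y_N = C_N/C_{M0} = 1.486/5.80 = 0.256.

0.256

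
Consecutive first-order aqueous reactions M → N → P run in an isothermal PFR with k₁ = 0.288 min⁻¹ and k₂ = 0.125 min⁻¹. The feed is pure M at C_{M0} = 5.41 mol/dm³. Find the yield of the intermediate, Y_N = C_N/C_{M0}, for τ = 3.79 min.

0.507

The intermediate concentration in a first-order A→B→C sequence is C_N = k₁C_{M0}(e^(−k₁τ) − e^(−k₂τ))/(k₂−k₁).
e^(−k₁τ) = e^(−0.288×3.79) = e^(−1.092) = 0.3357; e^(−k₂τ) = e^(−0.4738) = 0.6227.
C_N = 0.288×5.41/(0.125−0.288) × (0.3357−0.6227) = (-9.559)×(-0.2870) = 2.743 mol/dm³.
Y_N = C_N/C_{M0} = 2.743/5.41 = 0.507.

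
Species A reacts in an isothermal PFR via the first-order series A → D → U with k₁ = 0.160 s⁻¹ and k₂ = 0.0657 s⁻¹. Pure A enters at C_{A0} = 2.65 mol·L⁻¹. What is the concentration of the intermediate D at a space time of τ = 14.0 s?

1.31 mol·L⁻¹

For first-order series with pure A initially, C_D(τ) = k₁C_{A0}/(k₂−k₁)·(e^(−k₁τ) − e^(−k₂τ)).
e^(−k₁τ) = e^(−0.160×14.0) = e^(−2.240) = 0.1065; e^(−k₂τ) = e^(−0.9198) = 0.3986.
C_D = 0.160×2.65/(0.0657−0.160) × (0.1065−0.3986) = (-4.496)×(-0.2921) = 1.314 mol·L⁻¹.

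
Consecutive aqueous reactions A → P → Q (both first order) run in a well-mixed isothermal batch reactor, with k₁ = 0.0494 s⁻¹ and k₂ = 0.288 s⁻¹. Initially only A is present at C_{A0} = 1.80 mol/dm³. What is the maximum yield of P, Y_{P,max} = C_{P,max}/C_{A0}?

0.119

For a first-order series the maximum intermediate yield is C_{P,max}/C_{A0} = (k₁/k₂)^[k₂/(k₂−k₁)].
= (0.0494/0.288)^(0.288/(0.288−0.0494)) = (0.1715)^(1.207) = 0.1191.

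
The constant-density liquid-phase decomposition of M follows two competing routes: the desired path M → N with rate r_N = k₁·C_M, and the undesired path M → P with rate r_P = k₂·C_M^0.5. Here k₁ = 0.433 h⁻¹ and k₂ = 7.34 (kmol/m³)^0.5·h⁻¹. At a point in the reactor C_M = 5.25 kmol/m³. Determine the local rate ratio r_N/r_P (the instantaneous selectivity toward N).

0.135

S_{N/P} = r_N/r_P = (k₁·C_M)/(k₂·C_M^0.5) = (k₁/k₂)·C_M^0.5.
= (0.433×5.250) / (7.34×5.250^0.5) = 2.273/16.82 = 0.135.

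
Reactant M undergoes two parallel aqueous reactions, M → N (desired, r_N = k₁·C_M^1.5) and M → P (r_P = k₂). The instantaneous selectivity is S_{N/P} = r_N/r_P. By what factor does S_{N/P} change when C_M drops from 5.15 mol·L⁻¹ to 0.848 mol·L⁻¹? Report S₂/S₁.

S_{N/P} = (k₁/k₂)·C_M^1.5, so S₂/S₁ = (C_{M,2}/C_{M,1})^1.5.
= (0.848/5.15)^1.5 = (0.1647)^1.5 = 0.0668.
Selectivity toward N falls as C_M falls — high-concentration operation is favoured.

0.0668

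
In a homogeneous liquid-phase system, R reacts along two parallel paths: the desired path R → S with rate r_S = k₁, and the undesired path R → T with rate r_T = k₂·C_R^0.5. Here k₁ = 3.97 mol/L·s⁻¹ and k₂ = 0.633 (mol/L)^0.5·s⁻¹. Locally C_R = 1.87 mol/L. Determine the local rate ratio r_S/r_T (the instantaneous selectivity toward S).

4.59

S_{S/T} = r_S/r_T = (k₁)/(k₂·C_R^0.5) = (k₁/k₂)·C_R^-0.5.
= (3.97) / (0.633×1.870^0.5) = 3.970/0.8656 = 4.59.
The undesired path is higher order in R, so low C_R (CSTR or dilute feed) favours S.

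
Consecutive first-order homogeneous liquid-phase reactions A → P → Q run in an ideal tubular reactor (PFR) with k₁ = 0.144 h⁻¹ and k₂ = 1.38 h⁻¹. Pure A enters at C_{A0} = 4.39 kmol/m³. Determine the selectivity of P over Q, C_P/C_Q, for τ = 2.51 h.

0.343

Solving the coupled first-order balances gives C_P(τ) = [k₁/(k₂−k₁)]·C_{A0}·(e^(−k₁τ) − e^(−k₂τ)).
e^(−k₁τ) = e^(−0.144×2.51) = e^(−0.3614) = 0.6967; e^(−k₂τ) = e^(−3.464) = 0.03131.
C_P = 0.144×4.39/(1.38−0.144) × (0.6967−0.03131) = 0.5115×0.6654 = 0.3403 kmol/m³.
C_A = C_{A0}e^(−k₁τ) = 3.058 kmol/m³, so C_Q = C_{A0}−C_A−C_P = 0.9913 kmol/m³; C_P/C_Q = 0.343.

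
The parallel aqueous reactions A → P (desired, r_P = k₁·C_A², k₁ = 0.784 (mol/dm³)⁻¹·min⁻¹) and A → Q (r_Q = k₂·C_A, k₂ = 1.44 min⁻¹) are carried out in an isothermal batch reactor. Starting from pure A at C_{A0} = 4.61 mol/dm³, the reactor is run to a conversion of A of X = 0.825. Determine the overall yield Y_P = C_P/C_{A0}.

0.470

C_A = C_{A0}(1−X) = 0.8068 mol/dm³.
Along a PFR/batch, dC_Q/dC_A = −r_Q/(r_P+r_Q) = −k₂/(k₂+k₁·C_A).
Integrating from C_{A0} to C_A: C_Q = (1.44/0.784)·ln[(1.44+0.784·4.61)/(1.44+0.784·0.807)] = 1.837·ln(5.054/2.072) = 1.637 mol/dm³.
Then C_P = (C_{A0}−C_A) − C_Q = 3.803 − 1.637 = 2.166 mol/dm³.
Y_P = C_P/C_{A0} = 2.166/4.61 = 0.470.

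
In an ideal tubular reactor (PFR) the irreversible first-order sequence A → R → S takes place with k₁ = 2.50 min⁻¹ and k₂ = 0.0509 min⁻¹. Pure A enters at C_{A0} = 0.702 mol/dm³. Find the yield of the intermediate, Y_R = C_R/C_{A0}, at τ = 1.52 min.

Solving the coupled first-order balances gives C_R(τ) = [k₁/(k₂−k₁)]·C_{A0}·(e^(−k₁τ) − e^(−k₂τ)).
e^(−k₁τ) = e^(−2.50×1.52) = e^(−3.800) = 0.02237; e^(−k₂τ) = e^(−0.07737) = 0.9255.
C_R = 2.50×0.702/(0.0509−2.50) × (0.02237−0.9255) = (-0.7166)×(-0.9032) = 0.6472 mol/dm³.
Y_R = C_R/C_{A0} = 0.6472/0.702 = 0.922.

0.922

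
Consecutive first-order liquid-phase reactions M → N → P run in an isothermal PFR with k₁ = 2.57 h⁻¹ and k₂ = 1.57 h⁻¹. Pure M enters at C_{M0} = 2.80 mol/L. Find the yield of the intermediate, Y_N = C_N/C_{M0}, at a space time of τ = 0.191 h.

0.331

Solving the coupled first-order balances gives C_N(τ) = [k₁/(k₂−k₁)]·C_{M0}·(e^(−k₁τ) − e^(−k₂τ)).
e^(−k₁τ) = e^(−2.57×0.191) = e^(−0.4909) = 0.6121; e^(−k₂τ) = e^(−0.2999) = 0.7409.
C_N = 2.57×2.80/(1.57−2.57) × (0.6121−0.7409) = (-7.196)×(-0.1288) = 0.9270 mol/L.
Y_N = C_N/C_{M0} = 0.9270/2.80 = 0.331.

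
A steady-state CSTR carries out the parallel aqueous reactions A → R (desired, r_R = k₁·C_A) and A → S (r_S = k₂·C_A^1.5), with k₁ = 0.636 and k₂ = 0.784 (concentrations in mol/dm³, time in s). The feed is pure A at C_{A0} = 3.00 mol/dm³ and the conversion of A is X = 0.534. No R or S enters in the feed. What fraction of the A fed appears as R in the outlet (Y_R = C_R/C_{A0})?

Exit C_A = C_{A0}(1−X) = 3.00×0.466 = 1.398 mol/dm³.
Rates in a CSTR are evaluated at the outlet concentration: r_R = 0.636×1.398 = 0.8891, r_S = 0.784×1.398^1.5 = 1.296.
Fraction of consumed A going to R: r_R/(r_R+r_S) = 0.4069.
C_R = 0.4069·C_{A0}·X = 0.4069×3.00×0.534 = 0.652 mol/dm³; Y_R = C_R/C_{A0} = 0.217.

0.217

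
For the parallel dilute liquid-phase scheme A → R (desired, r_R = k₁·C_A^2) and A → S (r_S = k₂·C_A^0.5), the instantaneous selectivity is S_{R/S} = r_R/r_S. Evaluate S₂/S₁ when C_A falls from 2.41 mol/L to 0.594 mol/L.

S_{R/S} = (k₁/k₂)·C_A^1.5, so S₂/S₁ = (C_{A,2}/C_{A,1})^1.5.
= (0.594/2.41)^1.5 = (0.2465)^1.5 = 0.122.

0.122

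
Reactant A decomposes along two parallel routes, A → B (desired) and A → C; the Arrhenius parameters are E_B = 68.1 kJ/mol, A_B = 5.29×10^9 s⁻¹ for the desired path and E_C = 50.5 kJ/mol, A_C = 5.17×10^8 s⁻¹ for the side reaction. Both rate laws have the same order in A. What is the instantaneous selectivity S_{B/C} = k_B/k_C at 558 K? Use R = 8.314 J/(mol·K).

With equal orders, S_{B/C} = k_B/k_C = (A_B/A_C)·exp[(E_C−E_B)/(RT)].
(E_C−E_B)/(RT) = (50.5−68.1)×10³/(8.314×558) = -17600/4639 = -3.794.
k_B/k_C = (5.29×10^9/5.17×10^8)·exp(-3.794) = 10.23 × 0.02251 = 0.230.

0.230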